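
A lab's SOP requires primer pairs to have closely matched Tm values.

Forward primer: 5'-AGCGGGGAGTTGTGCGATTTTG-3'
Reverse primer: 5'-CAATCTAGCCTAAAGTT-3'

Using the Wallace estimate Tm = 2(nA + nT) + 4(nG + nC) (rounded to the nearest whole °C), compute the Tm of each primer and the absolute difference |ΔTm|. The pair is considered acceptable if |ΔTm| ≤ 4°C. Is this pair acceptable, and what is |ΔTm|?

Forward: A=3 T=7 G=10 C=2 → Tm = 2·10 + 4·12 = 68°C.
Reverse: A=6 T=5 G=2 C=4 → Tm = 2·11 + 4·6 = 46°C.
|ΔTm| = |68 − 46| = 22°C, > 4°C.

|ΔTm| = 22°C; the pair is not acceptable.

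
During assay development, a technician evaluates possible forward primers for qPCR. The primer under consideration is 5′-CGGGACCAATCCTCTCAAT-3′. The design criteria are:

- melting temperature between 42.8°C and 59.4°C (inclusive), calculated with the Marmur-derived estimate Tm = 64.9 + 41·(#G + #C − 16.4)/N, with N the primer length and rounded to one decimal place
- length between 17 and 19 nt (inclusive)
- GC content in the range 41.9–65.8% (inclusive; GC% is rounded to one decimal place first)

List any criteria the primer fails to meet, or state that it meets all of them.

Meets all criteria.

Base counts: A=5, T=4, G=3, C=7 (length 19).
Tm: Tm = 64.9 + 41·(10 − 16.4)/19 = 51.1°C ✓
length: length 19 ✓
GC content: GC 10/19 = 52.6% ✓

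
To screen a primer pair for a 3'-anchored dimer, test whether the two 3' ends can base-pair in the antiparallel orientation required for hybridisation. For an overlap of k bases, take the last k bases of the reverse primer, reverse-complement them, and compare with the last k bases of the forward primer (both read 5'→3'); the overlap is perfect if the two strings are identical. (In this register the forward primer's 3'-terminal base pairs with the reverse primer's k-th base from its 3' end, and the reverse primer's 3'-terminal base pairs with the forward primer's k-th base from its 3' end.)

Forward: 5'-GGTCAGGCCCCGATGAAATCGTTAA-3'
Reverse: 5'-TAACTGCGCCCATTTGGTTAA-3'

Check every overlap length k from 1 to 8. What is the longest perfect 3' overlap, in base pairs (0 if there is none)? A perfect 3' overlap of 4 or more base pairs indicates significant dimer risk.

Longest perfect overlap: 4 complementary base pairs; significant dimer risk (threshold 4).

Last 8 bases (5'→3') — forward …ATCGTTAA, reverse …TTGGTTAA.
Reverse complement of the reverse primer's last 8 bases: TTAACCAA; its first k bases are the reverse complement of the reverse primer's last k bases, so a perfect k-base overlap needs the forward primer's last k bases to equal them.
Comparing (forward last k vs required): k=1: A vs T ✗; k=2: AA vs TT ✗; k=3: TAA vs TTA ✗; k=4: TTAA vs TTAA ✓; k=5: GTTAA vs TTAAC ✗; k=6: CGTTAA vs TTAACC ✗; k=7: TCGTTAA vs TTAACCA ✗; k=8: ATCGTTAA vs TTAACCAA ✗.
Only k = 4 is perfect, so the longest perfect 3' overlap is 4.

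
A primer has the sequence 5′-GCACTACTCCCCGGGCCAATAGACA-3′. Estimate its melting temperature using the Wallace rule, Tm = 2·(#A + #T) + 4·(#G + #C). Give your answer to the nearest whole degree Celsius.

Base counts: A=7, T=3, G=5, C=10 (length 25).
Tm = 2·(7+3) + 4·(5+10) = 2·10 + 4·15 = 20 + 60 = 80°C.

80°C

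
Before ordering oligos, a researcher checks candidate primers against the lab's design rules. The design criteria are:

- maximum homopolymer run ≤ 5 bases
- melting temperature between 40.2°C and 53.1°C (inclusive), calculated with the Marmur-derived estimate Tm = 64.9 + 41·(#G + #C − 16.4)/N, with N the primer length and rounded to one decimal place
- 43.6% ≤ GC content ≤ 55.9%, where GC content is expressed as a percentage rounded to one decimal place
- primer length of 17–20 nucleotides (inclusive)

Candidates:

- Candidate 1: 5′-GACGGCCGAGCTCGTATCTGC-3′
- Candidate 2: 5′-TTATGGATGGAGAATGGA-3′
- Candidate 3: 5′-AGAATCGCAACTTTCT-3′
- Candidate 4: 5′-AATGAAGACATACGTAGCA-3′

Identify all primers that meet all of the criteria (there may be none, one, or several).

None of the candidates satisfy all criteria.

Candidate 1 (21 nt, A=3 T=4 G=7 C=7): longest run = 2 ✓; Tm = 64.9 + 41·(14 − 16.4)/21 = 60.2°C, outside 40.2–53.1°C ✗; GC 14/21 = 66.7%, outside 43.6–55.9% ✗; length 21, outside 17–20 ✗ — fails.
Candidate 2 (18 nt, A=6 T=5 G=7 C=0): longest run = 2 ✓; Tm = 64.9 + 41·(7 − 16.4)/18 = 43.5°C ✓; GC 7/18 = 38.9%, outside 43.6–55.9% ✗; length 18 ✓ — fails.
Candidate 3 (16 nt, A=5 T=5 G=2 C=4): longest run = 3 ✓; Tm = 64.9 + 41·(6 − 16.4)/16 = 38.3°C, outside 40.2–53.1°C ✗; GC 6/16 = 37.5%, outside 43.6–55.9% ✗; length 16, outside 17–20 ✗ — fails.
Candidate 4 (19 nt, A=9 T=3 G=4 C=3): longest run = 2 ✓; Tm = 64.9 + 41·(7 − 16.4)/19 = 44.6°C ✓; GC 7/19 = 36.8%, outside 43.6–55.9% ✗; length 19 ✓ — fails.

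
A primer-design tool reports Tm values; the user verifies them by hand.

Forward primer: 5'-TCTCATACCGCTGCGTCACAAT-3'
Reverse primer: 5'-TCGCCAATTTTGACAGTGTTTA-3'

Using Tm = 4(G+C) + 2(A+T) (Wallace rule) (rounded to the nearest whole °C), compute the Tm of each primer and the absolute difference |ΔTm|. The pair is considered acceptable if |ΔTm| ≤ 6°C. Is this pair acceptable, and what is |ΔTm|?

|ΔTm| = 6°C; the pair is acceptable.

Forward: A=5 T=6 G=3 C=8 → Tm = 2·11 + 4·11 = 66°C.
Reverse: A=5 T=9 G=4 C=4 → Tm = 2·14 + 4·8 = 60°C.
|ΔTm| = |66 − 60| = 6°C, ≤ 6°C.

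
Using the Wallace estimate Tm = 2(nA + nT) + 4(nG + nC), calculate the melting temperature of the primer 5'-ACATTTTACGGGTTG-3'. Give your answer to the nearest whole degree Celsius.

42°C

Base counts: A=3, T=6, G=4, C=2 (length 15).
Tm = 2·(3+6) + 4·(4+2) = 2·9 + 4·6 = 18 + 24 = 42°C.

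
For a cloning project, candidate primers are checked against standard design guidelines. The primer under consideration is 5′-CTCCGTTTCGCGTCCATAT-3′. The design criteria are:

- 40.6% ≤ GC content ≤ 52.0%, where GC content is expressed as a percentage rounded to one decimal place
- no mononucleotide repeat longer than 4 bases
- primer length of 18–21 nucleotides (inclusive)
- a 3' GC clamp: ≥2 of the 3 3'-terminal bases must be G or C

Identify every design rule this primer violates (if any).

Fails: GC content, GC clamp.

Base counts: A=2, T=7, G=3, C=7 (length 19).
GC content: GC 10/19 = 52.6%, outside 40.6–52.0% ✗
homopolymer run: longest run = 3 ✓
length: length 19 ✓
GC clamp: 3' end TAT has 0 G/C, need ≥2 ✗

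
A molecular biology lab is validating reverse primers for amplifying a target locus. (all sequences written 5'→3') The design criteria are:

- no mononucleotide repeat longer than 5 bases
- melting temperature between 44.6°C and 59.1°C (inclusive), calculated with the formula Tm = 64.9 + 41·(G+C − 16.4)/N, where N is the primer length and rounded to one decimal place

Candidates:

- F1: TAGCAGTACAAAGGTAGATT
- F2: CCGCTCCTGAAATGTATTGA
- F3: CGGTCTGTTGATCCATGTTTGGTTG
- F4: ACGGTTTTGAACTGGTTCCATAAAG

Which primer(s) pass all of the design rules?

F1, F2, F3 and F4.

F1 (20 nt, A=8 T=5 G=5 C=2): longest run = 3 ✓; Tm = 64.9 + 41·(7 − 16.4)/20 = 45.6°C ✓ — passes.
F2 (20 nt, A=5 T=6 G=4 C=5): longest run = 3 ✓; Tm = 64.9 + 41·(9 − 16.4)/20 = 49.7°C ✓ — passes.
F3 (25 nt, A=2 T=11 G=8 C=4): longest run = 3 ✓; Tm = 64.9 + 41·(12 − 16.4)/25 = 57.7°C ✓ — passes.
F4 (25 nt, A=7 T=8 G=6 C=4): longest run = 4 ✓; Tm = 64.9 + 41·(10 − 16.4)/25 = 54.4°C ✓ — passes.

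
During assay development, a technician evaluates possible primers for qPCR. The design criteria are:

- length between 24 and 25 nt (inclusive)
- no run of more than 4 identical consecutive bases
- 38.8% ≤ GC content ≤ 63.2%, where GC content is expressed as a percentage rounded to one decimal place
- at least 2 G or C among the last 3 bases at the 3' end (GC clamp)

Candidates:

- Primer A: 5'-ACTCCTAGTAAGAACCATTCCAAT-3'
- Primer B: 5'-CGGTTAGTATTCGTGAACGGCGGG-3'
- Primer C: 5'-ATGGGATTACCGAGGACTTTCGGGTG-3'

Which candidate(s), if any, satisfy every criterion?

Primer A (24 nt, A=9 T=6 G=2 C=7): length 24 ✓; longest run = 2 ✓; GC 9/24 = 37.5%, outside 38.8–63.2% ✗; 3' end AAT has 0 G/C, need ≥2 ✗ — fails.
Primer B (24 nt, A=4 T=6 G=10 C=4): length 24 ✓; longest run = 3 ✓; GC 14/24 = 58.3% ✓; 3' end GGG has 3 G/C ✓ — passes.
Primer C (26 nt, A=5 T=7 G=10 C=4): length 26, outside 24–25 ✗; longest run = 3 ✓; GC 14/26 = 53.8% ✓; 3' end GTG has 2 G/C ✓ — fails.

Primer B only.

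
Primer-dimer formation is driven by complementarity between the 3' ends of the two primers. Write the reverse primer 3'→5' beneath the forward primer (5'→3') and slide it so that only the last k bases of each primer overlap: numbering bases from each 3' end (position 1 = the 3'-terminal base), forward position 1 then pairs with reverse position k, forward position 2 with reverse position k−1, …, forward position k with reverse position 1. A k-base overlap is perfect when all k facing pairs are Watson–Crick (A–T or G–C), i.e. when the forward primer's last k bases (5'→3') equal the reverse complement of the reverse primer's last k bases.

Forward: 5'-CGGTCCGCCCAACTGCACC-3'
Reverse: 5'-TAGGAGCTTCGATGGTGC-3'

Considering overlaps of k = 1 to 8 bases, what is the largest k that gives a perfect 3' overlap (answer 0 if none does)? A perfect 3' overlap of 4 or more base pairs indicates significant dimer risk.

Longest perfect overlap: 5 complementary base pairs; significant dimer risk (threshold 4).

Last 8 bases (5'→3') — forward …ACTGCACC, reverse …GATGGTGC.
Reverse complement of the reverse primer's last 8 bases: GCACCATC; its first k bases are the reverse complement of the reverse primer's last k bases, so a perfect k-base overlap needs the forward primer's last k bases to equal them.
Comparing (forward last k vs required): k=1: C vs G ✗; k=2: CC vs GC ✗; k=3: ACC vs GCA ✗; k=4: CACC vs GCAC ✗; k=5: GCACC vs GCACC ✓; k=6: TGCACC vs GCACCA ✗; k=7: CTGCACC vs GCACCAT ✗; k=8: ACTGCACC vs GCACCATC ✗.
Only k = 5 is perfect, so the longest perfect 3' overlap is 5.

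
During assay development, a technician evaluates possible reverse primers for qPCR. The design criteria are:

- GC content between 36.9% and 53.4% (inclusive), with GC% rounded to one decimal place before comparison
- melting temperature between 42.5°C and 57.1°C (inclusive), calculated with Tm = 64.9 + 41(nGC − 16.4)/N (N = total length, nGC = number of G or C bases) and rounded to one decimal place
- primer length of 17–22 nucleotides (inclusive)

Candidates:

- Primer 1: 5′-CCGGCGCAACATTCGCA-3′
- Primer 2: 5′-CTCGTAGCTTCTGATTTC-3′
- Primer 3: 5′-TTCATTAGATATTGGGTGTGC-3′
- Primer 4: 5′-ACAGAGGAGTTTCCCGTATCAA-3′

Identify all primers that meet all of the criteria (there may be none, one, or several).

Primer 1 (17 nt, A=4 T=2 G=4 C=7): GC 11/17 = 64.7%, outside 36.9–53.4% ✗; Tm = 64.9 + 41·(11 − 16.4)/17 = 51.9°C ✓; length 17 ✓ — fails.
Primer 2 (18 nt, A=2 T=8 G=3 C=5): GC 8/18 = 44.4% ✓; Tm = 64.9 + 41·(8 − 16.4)/18 = 45.8°C ✓; length 18 ✓ — passes.
Primer 3 (21 nt, A=4 T=9 G=6 C=2): GC 8/21 = 38.1% ✓; Tm = 64.9 + 41·(8 − 16.4)/21 = 48.5°C ✓; length 21 ✓ — passes.
Primer 4 (22 nt, A=7 T=5 G=5 C=5): GC 10/22 = 45.5% ✓; Tm = 64.9 + 41·(10 − 16.4)/22 = 53.0°C ✓; length 22 ✓ — passes.

Primer 2, Primer 3 and Primer 4.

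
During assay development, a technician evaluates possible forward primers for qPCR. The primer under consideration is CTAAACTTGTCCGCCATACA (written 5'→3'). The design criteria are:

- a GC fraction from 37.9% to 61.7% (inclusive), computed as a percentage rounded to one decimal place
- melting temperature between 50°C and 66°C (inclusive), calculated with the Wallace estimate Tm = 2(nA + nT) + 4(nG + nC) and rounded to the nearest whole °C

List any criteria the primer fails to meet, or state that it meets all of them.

Base counts: A=6, T=5, G=2, C=7 (length 20).
GC content: GC 9/20 = 45.0% ✓
Tm: Tm = 2·11 + 4·9 = 58°C ✓

Meets all criteria.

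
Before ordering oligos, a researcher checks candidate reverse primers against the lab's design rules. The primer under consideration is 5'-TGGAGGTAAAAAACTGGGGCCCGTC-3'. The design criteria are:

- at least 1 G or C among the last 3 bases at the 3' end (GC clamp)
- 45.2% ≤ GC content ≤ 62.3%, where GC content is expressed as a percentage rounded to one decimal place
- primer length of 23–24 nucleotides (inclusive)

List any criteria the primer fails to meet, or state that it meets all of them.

Base counts: A=7, T=4, G=9, C=5 (length 25).
GC clamp: 3' end GTC has 2 G/C ✓
GC content: GC 14/25 = 56.0% ✓
length: length 25, outside 23–24 ✗

Fails: length.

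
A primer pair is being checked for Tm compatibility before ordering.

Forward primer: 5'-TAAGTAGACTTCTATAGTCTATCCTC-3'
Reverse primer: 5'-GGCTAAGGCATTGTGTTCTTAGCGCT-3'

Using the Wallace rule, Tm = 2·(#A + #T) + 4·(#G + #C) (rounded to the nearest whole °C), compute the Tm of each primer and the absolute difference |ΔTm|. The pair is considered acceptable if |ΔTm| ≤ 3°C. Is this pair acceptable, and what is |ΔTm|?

|ΔTm| = 8°C; the pair is not acceptable.

Forward: A=7 T=10 G=3 C=6 → Tm = 2·17 + 4·9 = 70°C.
Reverse: A=4 T=9 G=8 C=5 → Tm = 2·13 + 4·13 = 78°C.
|ΔTm| = |70 − 78| = 8°C, > 3°C.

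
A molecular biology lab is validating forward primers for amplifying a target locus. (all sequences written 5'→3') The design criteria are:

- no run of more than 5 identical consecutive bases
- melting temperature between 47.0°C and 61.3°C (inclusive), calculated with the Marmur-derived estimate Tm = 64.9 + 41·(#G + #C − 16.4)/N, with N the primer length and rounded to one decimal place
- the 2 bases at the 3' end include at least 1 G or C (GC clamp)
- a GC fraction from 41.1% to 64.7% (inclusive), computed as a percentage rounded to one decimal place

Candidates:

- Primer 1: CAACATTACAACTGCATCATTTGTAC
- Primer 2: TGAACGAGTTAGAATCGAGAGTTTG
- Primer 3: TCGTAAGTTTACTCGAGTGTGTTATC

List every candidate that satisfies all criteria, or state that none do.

Primer 1 (26 nt, A=9 T=8 G=2 C=7): longest run = 3 ✓; Tm = 64.9 + 41·(9 − 16.4)/26 = 53.2°C ✓; 3' end AC has 1 G/C ✓; GC 9/26 = 34.6%, outside 41.1–64.7% ✗ — fails.
Primer 2 (25 nt, A=8 T=7 G=8 C=2): longest run = 3 ✓; Tm = 64.9 + 41·(10 − 16.4)/25 = 54.4°C ✓; 3' end TG has 1 G/C ✓; GC 10/25 = 40.0%, outside 41.1–64.7% ✗ — fails.
Primer 3 (26 nt, A=5 T=11 G=6 C=4): longest run = 3 ✓; Tm = 64.9 + 41·(10 − 16.4)/26 = 54.8°C ✓; 3' end TC has 1 G/C ✓; GC 10/26 = 38.5%, outside 41.1–64.7% ✗ — fails.

None of the candidates satisfy all criteria.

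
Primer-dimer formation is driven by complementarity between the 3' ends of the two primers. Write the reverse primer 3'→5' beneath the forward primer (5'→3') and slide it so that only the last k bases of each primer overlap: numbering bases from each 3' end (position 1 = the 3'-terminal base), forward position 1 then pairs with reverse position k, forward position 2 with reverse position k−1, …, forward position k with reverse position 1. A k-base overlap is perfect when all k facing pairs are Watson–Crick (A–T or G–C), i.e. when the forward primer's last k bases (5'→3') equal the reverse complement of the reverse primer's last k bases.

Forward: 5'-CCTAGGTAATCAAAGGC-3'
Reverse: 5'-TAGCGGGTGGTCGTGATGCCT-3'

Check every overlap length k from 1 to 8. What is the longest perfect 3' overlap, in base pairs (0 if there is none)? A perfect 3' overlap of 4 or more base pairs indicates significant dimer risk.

Last 8 bases (5'→3') — forward …TCAAAGGC, reverse …TGATGCCT.
Reverse complement of the reverse primer's last 8 bases: AGGCATCA; its first k bases are the reverse complement of the reverse primer's last k bases, so a perfect k-base overlap needs the forward primer's last k bases to equal them.
Comparing (forward last k vs required): k=1: C vs A ✗; k=2: GC vs AG ✗; k=3: GGC vs AGG ✗; k=4: AGGC vs AGGC ✓; k=5: AAGGC vs AGGCA ✗; k=6: AAAGGC vs AGGCAT ✗; k=7: CAAAGGC vs AGGCATC ✗; k=8: TCAAAGGC vs AGGCATCA ✗.
Only k = 4 is perfect, so the longest perfect 3' overlap is 4.

Longest perfect overlap: 4 complementary base pairs; significant dimer risk (threshold 4).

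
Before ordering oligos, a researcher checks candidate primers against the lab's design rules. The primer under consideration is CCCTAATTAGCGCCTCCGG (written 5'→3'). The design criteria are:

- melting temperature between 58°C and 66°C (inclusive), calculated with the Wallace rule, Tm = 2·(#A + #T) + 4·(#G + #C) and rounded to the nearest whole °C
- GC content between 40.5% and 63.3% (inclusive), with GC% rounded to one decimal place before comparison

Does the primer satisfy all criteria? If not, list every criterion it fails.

Meets all criteria.

Base counts: A=3, T=4, G=4, C=8 (length 19).
Tm: Tm = 2·7 + 4·12 = 62°C ✓
GC content: GC 12/19 = 63.2% ✓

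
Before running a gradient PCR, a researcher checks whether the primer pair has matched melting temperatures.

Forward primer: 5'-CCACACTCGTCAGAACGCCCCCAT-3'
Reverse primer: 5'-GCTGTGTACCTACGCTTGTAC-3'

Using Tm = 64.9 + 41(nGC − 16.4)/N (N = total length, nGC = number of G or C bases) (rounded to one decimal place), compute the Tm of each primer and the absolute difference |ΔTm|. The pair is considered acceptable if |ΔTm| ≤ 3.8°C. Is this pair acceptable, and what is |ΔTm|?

Forward: G+C = 15, N = 24 → Tm = 64.9 + 41·(15 − 16.4)/24 = 62.5°C.
Reverse: G+C = 11, N = 21 → Tm = 64.9 + 41·(11 − 16.4)/21 = 54.4°C.
|ΔTm| = |62.5 − 54.4| = 8.1°C, > 3.8°C.

|ΔTm| = 8.1°C; the pair is not acceptable.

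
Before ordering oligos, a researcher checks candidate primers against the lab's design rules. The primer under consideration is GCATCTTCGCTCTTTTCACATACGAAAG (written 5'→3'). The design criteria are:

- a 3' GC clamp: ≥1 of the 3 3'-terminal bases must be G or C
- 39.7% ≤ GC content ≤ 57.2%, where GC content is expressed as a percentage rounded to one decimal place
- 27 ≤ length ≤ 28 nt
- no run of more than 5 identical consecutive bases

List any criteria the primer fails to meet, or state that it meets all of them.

Base counts: A=7, T=9, G=4, C=8 (length 28).
GC clamp: 3' end AAG has 1 G/C ✓
GC content: GC 12/28 = 42.9% ✓
length: length 28 ✓
homopolymer run: longest run = 4 ✓

Meets all criteria.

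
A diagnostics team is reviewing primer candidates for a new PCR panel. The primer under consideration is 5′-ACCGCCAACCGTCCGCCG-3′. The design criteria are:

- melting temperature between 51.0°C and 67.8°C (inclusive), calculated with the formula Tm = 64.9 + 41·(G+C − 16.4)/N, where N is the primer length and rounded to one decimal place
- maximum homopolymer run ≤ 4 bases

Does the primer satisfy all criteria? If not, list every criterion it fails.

Meets all criteria.

Base counts: A=3, T=1, G=4, C=10 (length 18).
Tm: Tm = 64.9 + 41·(14 − 16.4)/18 = 59.4°C ✓
homopolymer run: longest run = 2 ✓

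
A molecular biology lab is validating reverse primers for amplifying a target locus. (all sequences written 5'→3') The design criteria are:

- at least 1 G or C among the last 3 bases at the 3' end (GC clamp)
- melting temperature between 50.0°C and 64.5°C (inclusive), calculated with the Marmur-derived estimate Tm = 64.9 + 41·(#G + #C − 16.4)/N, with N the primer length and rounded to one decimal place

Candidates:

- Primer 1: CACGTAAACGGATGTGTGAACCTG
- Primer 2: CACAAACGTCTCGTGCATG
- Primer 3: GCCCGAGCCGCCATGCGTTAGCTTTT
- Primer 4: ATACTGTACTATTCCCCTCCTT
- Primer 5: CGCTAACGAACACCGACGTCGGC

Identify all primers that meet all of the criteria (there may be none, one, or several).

Primer 1 (24 nt, A=7 T=5 G=7 C=5): 3' end CTG has 2 G/C ✓; Tm = 64.9 + 41·(12 − 16.4)/24 = 57.4°C ✓ — passes.
Primer 2 (19 nt, A=5 T=4 G=4 C=6): 3' end ATG has 1 G/C ✓; Tm = 64.9 + 41·(10 − 16.4)/19 = 51.1°C ✓ — passes.
Primer 3 (26 nt, A=3 T=7 G=7 C=9): 3' end TTT has 0 G/C, need ≥1 ✗; Tm = 64.9 + 41·(16 − 16.4)/26 = 64.3°C ✓ — fails.
Primer 4 (22 nt, A=4 T=9 G=1 C=8): 3' end CTT has 1 G/C ✓; Tm = 64.9 + 41·(9 − 16.4)/22 = 51.1°C ✓ — passes.
Primer 5 (23 nt, A=6 T=2 G=6 C=9): 3' end GGC has 3 G/C ✓; Tm = 64.9 + 41·(15 − 16.4)/23 = 62.4°C ✓ — passes.

Primer 1, Primer 2, Primer 4 and Primer 5.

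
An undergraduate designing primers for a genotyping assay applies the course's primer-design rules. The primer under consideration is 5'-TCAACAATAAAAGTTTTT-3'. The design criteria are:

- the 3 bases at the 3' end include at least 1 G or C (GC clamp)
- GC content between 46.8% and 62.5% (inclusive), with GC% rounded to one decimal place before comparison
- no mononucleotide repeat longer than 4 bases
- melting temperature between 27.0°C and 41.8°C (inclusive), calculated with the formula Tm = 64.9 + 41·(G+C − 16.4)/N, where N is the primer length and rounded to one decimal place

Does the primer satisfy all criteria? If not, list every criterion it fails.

Fails: GC clamp, GC content, homopolymer run.

Base counts: A=8, T=7, G=1, C=2 (length 18).
GC clamp: 3' end TTT has 0 G/C, need ≥1 ✗
GC content: GC 3/18 = 16.7%, outside 46.8–62.5% ✗
homopolymer run: longest run = 5, exceeds 4 ✗
Tm: Tm = 64.9 + 41·(3 − 16.4)/18 = 34.4°C ✓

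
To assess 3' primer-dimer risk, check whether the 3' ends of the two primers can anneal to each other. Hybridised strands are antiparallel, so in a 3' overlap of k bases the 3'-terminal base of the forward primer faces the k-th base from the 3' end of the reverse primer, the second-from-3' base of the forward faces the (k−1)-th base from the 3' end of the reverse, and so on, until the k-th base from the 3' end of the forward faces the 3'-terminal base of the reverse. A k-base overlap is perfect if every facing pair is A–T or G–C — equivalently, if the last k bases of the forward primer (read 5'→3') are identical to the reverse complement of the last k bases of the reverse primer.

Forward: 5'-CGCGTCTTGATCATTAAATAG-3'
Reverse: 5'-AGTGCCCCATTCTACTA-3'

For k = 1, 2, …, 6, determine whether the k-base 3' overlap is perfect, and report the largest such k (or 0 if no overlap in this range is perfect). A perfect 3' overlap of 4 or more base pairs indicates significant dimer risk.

Longest perfect overlap: 3 complementary base pairs; below the dimer-risk threshold (threshold 4).

Last 6 bases (5'→3') — forward …AAATAG, reverse …CTACTA.
Reverse complement of the reverse primer's last 6 bases: TAGTAG; its first k bases are the reverse complement of the reverse primer's last k bases, so a perfect k-base overlap needs the forward primer's last k bases to equal them.
Comparing (forward last k vs required): k=1: G vs T ✗; k=2: AG vs TA ✗; k=3: TAG vs TAG ✓; k=4: ATAG vs TAGT ✗; k=5: AATAG vs TAGTA ✗; k=6: AAATAG vs TAGTAG ✗.
Only k = 3 is perfect, so the longest perfect 3' overlap is 3.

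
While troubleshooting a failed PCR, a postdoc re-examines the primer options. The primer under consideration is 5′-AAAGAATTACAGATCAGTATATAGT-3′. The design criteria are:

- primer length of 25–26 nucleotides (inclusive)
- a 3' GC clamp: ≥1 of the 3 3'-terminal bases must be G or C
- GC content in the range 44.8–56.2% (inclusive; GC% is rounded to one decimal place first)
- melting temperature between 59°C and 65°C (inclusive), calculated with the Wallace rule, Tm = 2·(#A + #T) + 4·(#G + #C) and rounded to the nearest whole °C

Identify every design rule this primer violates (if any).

Fails: GC content.

Base counts: A=12, T=7, G=4, C=2 (length 25).
length: length 25 ✓
GC clamp: 3' end AGT has 1 G/C ✓
GC content: GC 6/25 = 24.0%, outside 44.8–56.2% ✗
Tm: Tm = 2·19 + 4·6 = 62°C ✓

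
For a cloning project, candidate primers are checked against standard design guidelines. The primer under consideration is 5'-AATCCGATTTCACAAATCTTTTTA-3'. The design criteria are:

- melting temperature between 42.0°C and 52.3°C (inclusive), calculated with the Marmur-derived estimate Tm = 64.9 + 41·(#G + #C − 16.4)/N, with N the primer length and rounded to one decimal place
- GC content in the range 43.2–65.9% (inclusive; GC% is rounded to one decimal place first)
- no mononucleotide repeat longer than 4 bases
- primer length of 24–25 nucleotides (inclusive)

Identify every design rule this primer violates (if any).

Base counts: A=8, T=10, G=1, C=5 (length 24).
Tm: Tm = 64.9 + 41·(6 − 16.4)/24 = 47.1°C ✓
GC content: GC 6/24 = 25.0%, outside 43.2–65.9% ✗
homopolymer run: longest run = 5, exceeds 4 ✗
length: length 24 ✓

Fails: GC content, homopolymer run.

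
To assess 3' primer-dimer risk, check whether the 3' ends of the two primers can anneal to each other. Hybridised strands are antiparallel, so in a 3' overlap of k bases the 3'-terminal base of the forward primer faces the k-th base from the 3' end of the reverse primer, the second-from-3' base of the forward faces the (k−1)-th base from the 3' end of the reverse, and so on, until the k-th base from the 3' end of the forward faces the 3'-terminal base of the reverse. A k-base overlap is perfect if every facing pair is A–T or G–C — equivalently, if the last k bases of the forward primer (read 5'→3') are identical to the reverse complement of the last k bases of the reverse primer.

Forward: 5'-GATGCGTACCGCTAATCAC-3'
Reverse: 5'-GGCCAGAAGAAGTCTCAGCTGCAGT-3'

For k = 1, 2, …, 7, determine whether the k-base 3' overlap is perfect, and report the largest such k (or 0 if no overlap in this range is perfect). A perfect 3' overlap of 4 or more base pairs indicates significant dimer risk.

Longest perfect overlap: 2 complementary base pairs; below the dimer-risk threshold (threshold 4).

Last 7 bases (5'→3') — forward …TAATCAC, reverse …CTGCAGT.
Reverse complement of the reverse primer's last 7 bases: ACTGCAG; its first k bases are the reverse complement of the reverse primer's last k bases, so a perfect k-base overlap needs the forward primer's last k bases to equal them.
Comparing (forward last k vs required): k=1: C vs A ✗; k=2: AC vs AC ✓; k=3: CAC vs ACT ✗; k=4: TCAC vs ACTG ✗; k=5: ATCAC vs ACTGC ✗; k=6: AATCAC vs ACTGCA ✗; k=7: TAATCAC vs ACTGCAG ✗.
Only k = 2 is perfect, so the longest perfect 3' overlap is 2.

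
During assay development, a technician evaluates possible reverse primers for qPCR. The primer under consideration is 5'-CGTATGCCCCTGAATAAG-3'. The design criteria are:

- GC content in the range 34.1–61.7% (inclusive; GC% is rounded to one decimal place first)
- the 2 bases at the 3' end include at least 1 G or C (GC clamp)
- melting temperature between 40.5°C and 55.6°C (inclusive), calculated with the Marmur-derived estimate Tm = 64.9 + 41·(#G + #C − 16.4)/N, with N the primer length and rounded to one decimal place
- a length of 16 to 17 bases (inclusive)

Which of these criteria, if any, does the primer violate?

Base counts: A=5, T=4, G=4, C=5 (length 18).
GC content: GC 9/18 = 50.0% ✓
GC clamp: 3' end AG has 1 G/C ✓
Tm: Tm = 64.9 + 41·(9 − 16.4)/18 = 48.0°C ✓
length: length 18, outside 16–17 ✗

Fails: length.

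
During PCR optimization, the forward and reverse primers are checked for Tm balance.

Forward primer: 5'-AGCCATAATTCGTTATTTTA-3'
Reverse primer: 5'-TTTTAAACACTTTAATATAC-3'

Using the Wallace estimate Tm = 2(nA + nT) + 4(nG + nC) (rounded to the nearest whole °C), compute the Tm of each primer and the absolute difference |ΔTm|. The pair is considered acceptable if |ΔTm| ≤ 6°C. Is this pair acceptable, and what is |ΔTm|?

|ΔTm| = 4°C; the pair is acceptable.

Forward: A=6 T=9 G=2 C=3 → Tm = 2·15 + 4·5 = 50°C.
Reverse: A=8 T=9 G=0 C=3 → Tm = 2·17 + 4·3 = 46°C.
|ΔTm| = |50 − 46| = 4°C, ≤ 6°C.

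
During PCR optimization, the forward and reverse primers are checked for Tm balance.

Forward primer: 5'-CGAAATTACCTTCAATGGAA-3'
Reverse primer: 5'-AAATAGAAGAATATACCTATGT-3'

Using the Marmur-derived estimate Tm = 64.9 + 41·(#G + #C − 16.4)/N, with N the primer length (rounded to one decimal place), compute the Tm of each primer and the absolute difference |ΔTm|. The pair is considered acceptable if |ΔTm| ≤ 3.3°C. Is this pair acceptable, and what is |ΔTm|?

Forward: G+C = 7, N = 20 → Tm = 64.9 + 41·(7 − 16.4)/20 = 45.6°C.
Reverse: G+C = 5, N = 22 → Tm = 64.9 + 41·(5 − 16.4)/22 = 43.7°C.
|ΔTm| = |45.6 − 43.7| = 1.9°C, ≤ 3.3°C.

|ΔTm| = 1.9°C; the pair is acceptable.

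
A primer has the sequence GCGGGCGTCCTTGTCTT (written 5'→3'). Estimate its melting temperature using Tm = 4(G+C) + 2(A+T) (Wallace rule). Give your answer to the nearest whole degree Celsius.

Base counts: A=0, T=6, G=6, C=5 (length 17).
Tm = 2·(0+6) + 4·(6+5) = 2·6 + 4·11 = 12 + 44 = 56°C.

56°C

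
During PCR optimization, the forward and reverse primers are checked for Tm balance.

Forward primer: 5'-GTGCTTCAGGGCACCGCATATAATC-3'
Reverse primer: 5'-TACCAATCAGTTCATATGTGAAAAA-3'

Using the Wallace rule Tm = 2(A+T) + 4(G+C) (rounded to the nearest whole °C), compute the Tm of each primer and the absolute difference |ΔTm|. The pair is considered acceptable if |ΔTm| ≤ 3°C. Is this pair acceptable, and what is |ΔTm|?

Forward: A=6 T=6 G=6 C=7 → Tm = 2·12 + 4·13 = 76°C.
Reverse: A=11 T=7 G=3 C=4 → Tm = 2·18 + 4·7 = 64°C.
|ΔTm| = |76 − 64| = 12°C, > 3°C.

|ΔTm| = 12°C; the pair is not acceptable.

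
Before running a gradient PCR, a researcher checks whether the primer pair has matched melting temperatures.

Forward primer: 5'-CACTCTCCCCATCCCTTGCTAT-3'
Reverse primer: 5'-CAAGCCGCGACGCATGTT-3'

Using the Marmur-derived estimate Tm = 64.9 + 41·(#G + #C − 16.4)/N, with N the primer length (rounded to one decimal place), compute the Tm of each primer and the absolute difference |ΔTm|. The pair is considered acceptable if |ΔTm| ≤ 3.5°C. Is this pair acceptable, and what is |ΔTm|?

Forward: G+C = 12, N = 22 → Tm = 64.9 + 41·(12 − 16.4)/22 = 56.7°C.
Reverse: G+C = 11, N = 18 → Tm = 64.9 + 41·(11 − 16.4)/18 = 52.6°C.
|ΔTm| = |56.7 − 52.6| = 4.1°C, > 3.5°C.

|ΔTm| = 4.1°C; the pair is not acceptable.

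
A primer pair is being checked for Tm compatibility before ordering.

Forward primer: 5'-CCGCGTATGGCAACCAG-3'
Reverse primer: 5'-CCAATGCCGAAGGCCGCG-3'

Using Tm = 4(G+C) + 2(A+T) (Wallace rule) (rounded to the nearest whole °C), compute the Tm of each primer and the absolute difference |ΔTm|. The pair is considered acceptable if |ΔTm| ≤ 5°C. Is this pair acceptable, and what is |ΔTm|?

|ΔTm| = 6°C; the pair is not acceptable.

Forward: A=4 T=2 G=5 C=6 → Tm = 2·6 + 4·11 = 56°C.
Reverse: A=4 T=1 G=6 C=7 → Tm = 2·5 + 4·13 = 62°C.
|ΔTm| = |56 − 62| = 6°C, > 5°C.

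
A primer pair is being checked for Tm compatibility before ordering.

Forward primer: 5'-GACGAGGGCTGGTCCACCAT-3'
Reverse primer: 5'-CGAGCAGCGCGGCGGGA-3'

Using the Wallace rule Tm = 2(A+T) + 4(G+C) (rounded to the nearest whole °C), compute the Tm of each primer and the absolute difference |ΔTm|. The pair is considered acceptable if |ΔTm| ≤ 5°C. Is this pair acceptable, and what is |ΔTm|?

Forward: A=4 T=3 G=7 C=6 → Tm = 2·7 + 4·13 = 66°C.
Reverse: A=3 T=0 G=9 C=5 → Tm = 2·3 + 4·14 = 62°C.
|ΔTm| = |66 − 62| = 4°C, ≤ 5°C.

|ΔTm| = 4°C; the pair is acceptable.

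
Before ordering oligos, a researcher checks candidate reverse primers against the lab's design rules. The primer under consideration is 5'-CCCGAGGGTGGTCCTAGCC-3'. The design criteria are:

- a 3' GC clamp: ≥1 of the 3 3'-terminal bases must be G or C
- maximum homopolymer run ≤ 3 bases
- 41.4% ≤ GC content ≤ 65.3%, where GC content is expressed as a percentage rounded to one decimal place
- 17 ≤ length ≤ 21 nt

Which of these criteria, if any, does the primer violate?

Base counts: A=2, T=3, G=7, C=7 (length 19).
GC clamp: 3' end GCC has 3 G/C ✓
homopolymer run: longest run = 3 ✓
GC content: GC 14/19 = 73.7%, outside 41.4–65.3% ✗
length: length 19 ✓

Fails: GC content.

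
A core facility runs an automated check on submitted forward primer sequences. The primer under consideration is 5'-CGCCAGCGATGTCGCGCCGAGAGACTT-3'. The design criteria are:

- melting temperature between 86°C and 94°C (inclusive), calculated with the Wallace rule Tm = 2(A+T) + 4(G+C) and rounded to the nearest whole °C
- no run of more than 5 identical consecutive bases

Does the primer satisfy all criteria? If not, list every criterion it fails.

Base counts: A=5, T=4, G=9, C=9 (length 27).
Tm: Tm = 2·9 + 4·18 = 90°C ✓
homopolymer run: longest run = 2 ✓

Meets all criteria.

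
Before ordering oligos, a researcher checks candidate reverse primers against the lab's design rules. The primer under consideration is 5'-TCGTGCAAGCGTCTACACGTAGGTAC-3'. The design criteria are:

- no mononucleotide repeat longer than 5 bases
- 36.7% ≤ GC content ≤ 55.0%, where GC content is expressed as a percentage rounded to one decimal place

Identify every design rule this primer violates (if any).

Base counts: A=6, T=6, G=7, C=7 (length 26).
homopolymer run: longest run = 2 ✓
GC content: GC 14/26 = 53.8% ✓

Meets all criteria.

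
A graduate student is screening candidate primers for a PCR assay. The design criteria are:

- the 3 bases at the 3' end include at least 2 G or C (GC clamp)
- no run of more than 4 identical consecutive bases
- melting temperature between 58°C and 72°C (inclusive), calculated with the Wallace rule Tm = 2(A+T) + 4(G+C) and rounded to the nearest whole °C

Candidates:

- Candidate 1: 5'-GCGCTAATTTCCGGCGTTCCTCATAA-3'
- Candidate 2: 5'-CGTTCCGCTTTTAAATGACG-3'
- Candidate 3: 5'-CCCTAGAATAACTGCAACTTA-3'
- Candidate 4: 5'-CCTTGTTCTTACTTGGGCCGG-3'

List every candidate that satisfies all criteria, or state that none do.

Candidate 2 and Candidate 4.

Candidate 1 (26 nt, A=5 T=8 G=5 C=8): 3' end TAA has 0 G/C, need ≥2 ✗; longest run = 3 ✓; Tm = 2·13 + 4·13 = 78°C, outside 58–72°C ✗ — fails.
Candidate 2 (20 nt, A=4 T=7 G=4 C=5): 3' end ACG has 2 G/C ✓; longest run = 4 ✓; Tm = 2·11 + 4·9 = 58°C ✓ — passes.
Candidate 3 (21 nt, A=8 T=5 G=2 C=6): 3' end TTA has 0 G/C, need ≥2 ✗; longest run = 3 ✓; Tm = 2·13 + 4·8 = 58°C ✓ — fails.
Candidate 4 (21 nt, A=1 T=8 G=6 C=6): 3' end CGG has 3 G/C ✓; longest run = 3 ✓; Tm = 2·9 + 4·12 = 66°C ✓ — passes.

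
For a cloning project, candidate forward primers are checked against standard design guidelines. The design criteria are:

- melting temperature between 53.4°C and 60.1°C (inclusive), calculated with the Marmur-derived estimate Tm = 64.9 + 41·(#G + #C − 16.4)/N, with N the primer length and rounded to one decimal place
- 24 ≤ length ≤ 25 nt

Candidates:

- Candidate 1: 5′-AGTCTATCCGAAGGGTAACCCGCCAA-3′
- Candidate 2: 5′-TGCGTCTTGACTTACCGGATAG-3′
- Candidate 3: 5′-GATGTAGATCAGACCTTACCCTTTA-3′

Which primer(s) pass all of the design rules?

Candidate 3 only.

Candidate 1 (26 nt, A=8 T=4 G=6 C=8): Tm = 64.9 + 41·(14 − 16.4)/26 = 61.1°C, outside 53.4–60.1°C ✗; length 26, outside 24–25 ✗ — fails.
Candidate 2 (22 nt, A=4 T=7 G=6 C=5): Tm = 64.9 + 41·(11 − 16.4)/22 = 54.8°C ✓; length 22, outside 24–25 ✗ — fails.
Candidate 3 (25 nt, A=7 T=8 G=4 C=6): Tm = 64.9 + 41·(10 − 16.4)/25 = 54.4°C ✓; length 25 ✓ — passes.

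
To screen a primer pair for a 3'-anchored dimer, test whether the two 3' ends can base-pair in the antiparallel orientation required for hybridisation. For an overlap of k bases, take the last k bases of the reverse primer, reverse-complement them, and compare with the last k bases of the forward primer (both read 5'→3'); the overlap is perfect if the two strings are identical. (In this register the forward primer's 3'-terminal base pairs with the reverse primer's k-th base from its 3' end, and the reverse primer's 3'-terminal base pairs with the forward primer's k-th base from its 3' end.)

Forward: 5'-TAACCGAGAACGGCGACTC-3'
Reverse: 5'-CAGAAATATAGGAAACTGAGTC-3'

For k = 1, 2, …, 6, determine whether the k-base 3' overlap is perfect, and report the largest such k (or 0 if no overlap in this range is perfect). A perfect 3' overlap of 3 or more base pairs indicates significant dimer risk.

Last 6 bases (5'→3') — forward …CGACTC, reverse …TGAGTC.
Reverse complement of the reverse primer's last 6 bases: GACTCA; its first k bases are the reverse complement of the reverse primer's last k bases, so a perfect k-base overlap needs the forward primer's last k bases to equal them.
Comparing (forward last k vs required): k=1: C vs G ✗; k=2: TC vs GA ✗; k=3: CTC vs GAC ✗; k=4: ACTC vs GACT ✗; k=5: GACTC vs GACTC ✓; k=6: CGACTC vs GACTCA ✗.
Only k = 5 is perfect, so the longest perfect 3' overlap is 5.

Longest perfect overlap: 5 complementary base pairs; significant dimer risk (threshold 3).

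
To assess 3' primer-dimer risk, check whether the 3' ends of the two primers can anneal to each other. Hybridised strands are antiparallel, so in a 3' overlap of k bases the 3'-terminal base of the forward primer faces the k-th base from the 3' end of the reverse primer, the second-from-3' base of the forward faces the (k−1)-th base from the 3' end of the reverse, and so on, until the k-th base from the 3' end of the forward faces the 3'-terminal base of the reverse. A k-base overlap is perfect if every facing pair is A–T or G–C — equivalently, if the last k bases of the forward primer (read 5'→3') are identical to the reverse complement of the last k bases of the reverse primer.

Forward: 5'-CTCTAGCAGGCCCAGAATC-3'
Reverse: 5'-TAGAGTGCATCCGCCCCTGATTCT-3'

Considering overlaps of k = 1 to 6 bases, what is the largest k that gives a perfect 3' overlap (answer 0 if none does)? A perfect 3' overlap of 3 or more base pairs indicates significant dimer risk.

Last 6 bases (5'→3') — forward …AGAATC, reverse …GATTCT.
Reverse complement of the reverse primer's last 6 bases: AGAATC; its first k bases are the reverse complement of the reverse primer's last k bases, so a perfect k-base overlap needs the forward primer's last k bases to equal them.
Comparing (forward last k vs required): k=1: C vs A ✗; k=2: TC vs AG ✗; k=3: ATC vs AGA ✗; k=4: AATC vs AGAA ✗; k=5: GAATC vs AGAAT ✗; k=6: AGAATC vs AGAATC ✓.
Only k = 6 is perfect, so the longest perfect 3' overlap is 6.

Longest perfect overlap: 6 complementary base pairs; significant dimer risk (threshold 3).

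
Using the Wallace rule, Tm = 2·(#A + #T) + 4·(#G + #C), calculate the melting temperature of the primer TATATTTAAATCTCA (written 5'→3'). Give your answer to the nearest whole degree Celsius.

Base counts: A=6, T=7, G=0, C=2 (length 15).
Tm = 2·(6+7) + 4·(0+2) = 2·13 + 4·2 = 26 + 8 = 34°C.

34°C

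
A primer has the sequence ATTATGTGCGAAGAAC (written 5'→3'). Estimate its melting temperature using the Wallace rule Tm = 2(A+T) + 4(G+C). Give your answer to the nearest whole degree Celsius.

44°C

Base counts: A=6, T=4, G=4, C=2 (length 16).
Tm = 2·(6+4) + 4·(4+2) = 2·10 + 4·6 = 20 + 24 = 44°C.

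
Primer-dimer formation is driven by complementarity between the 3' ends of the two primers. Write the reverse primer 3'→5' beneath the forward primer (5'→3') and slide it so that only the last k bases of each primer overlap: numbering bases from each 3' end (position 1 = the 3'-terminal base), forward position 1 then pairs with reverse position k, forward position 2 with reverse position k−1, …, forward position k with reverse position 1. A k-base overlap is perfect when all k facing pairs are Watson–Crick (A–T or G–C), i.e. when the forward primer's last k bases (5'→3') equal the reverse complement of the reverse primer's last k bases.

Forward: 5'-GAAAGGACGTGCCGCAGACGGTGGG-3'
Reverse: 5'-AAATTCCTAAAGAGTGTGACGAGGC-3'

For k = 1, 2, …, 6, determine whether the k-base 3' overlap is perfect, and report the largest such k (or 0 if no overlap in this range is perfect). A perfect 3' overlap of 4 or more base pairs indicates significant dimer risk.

Longest perfect overlap: 1 complementary base pair; below the dimer-risk threshold (threshold 4).

Last 6 bases (5'→3') — forward …GGTGGG, reverse …CGAGGC.
Reverse complement of the reverse primer's last 6 bases: GCCTCG; its first k bases are the reverse complement of the reverse primer's last k bases, so a perfect k-base overlap needs the forward primer's last k bases to equal them.
Comparing (forward last k vs required): k=1: G vs G ✓; k=2: GG vs GC ✗; k=3: GGG vs GCC ✗; k=4: TGGG vs GCCT ✗; k=5: GTGGG vs GCCTC ✗; k=6: GGTGGG vs GCCTCG ✗.
Only k = 1 is perfect, so the longest perfect 3' overlap is 1.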